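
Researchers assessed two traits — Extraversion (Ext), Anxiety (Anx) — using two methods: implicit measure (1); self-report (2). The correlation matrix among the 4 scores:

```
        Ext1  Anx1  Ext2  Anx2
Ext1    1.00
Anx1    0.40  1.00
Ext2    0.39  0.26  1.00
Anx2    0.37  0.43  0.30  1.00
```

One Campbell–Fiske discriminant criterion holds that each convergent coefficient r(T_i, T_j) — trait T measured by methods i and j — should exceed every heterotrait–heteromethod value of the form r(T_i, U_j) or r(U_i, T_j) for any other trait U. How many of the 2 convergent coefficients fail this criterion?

0

Checking each validity diagonal entry against its comparison values:
Ext (methods 1·2): 0.39 vs {0.37, 0.26} → pass.
Anx (methods 1·2): 0.43 vs {0.26, 0.37} → pass.
0 of 2 fail.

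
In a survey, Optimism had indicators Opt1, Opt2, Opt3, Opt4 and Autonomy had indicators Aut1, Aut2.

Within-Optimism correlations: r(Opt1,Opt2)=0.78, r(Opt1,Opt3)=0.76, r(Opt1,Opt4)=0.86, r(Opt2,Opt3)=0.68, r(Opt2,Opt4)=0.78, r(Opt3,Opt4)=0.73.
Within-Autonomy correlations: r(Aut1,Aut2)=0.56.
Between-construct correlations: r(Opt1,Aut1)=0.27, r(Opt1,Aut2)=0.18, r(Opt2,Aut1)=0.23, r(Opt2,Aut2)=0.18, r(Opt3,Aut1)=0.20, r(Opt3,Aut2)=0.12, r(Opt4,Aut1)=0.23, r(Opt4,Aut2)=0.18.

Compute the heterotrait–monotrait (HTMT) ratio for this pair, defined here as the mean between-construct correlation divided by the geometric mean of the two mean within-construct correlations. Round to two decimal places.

0.30

Between-construct mean = 1.59/8 = 0.1988.
Mean within-Opt = 4.59/6 = 0.7650; mean within-Aut = 0.56/1 = 0.5600.
Geometric mean = √(0.7650 × 0.5600) = 0.6545.
HTMT = 0.1988 / 0.6545 = 0.30.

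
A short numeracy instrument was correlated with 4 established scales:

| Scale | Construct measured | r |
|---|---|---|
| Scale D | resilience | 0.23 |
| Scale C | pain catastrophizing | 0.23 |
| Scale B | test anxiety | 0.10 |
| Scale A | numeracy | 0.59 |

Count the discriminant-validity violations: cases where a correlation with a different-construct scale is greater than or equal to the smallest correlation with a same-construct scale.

Convergent (same construct = numeracy): Scale A.
Smallest convergent = 0.59. Discriminant values: 0.23, 0.23, 0.10; count ≥ 0.59 → 0.

0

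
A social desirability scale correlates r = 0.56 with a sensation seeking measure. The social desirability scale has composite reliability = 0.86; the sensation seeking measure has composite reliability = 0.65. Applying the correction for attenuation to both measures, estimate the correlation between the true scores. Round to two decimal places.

0.75

r_true = r_obs / √(r_xx · r_yy) = 0.56 / √(0.86 × 0.65) = 0.56 / √0.5590 = 0.56 / 0.7477 ≈ 0.75.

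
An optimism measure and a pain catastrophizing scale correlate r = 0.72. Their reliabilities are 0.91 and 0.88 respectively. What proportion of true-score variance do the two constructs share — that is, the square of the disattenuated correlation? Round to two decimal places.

0.65

Disattenuated r = 0.72 / √(0.91 × 0.88) = 0.72 / 0.8949 = 0.8046.
Shared true-score variance = 0.8046² = 0.6474 ≈ 0.65.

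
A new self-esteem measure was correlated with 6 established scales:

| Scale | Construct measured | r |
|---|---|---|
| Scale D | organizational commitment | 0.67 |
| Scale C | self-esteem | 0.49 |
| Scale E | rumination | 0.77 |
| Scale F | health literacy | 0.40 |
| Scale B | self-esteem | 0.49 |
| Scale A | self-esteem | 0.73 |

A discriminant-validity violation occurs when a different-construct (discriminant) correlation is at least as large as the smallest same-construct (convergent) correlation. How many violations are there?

2

Convergent (same construct = self-esteem): Scale C, Scale B, Scale A.
Smallest convergent = 0.49. Discriminant values: 0.67, 0.77, 0.40; count ≥ 0.49 → 2.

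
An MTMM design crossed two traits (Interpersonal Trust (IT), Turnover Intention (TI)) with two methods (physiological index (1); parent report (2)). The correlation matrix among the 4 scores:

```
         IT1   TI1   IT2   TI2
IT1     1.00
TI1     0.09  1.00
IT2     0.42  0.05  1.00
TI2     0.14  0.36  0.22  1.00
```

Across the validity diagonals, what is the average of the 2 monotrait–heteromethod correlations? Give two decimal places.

0.39

Convergent values: 0.42, 0.36; mean = 0.78/2 = 0.39.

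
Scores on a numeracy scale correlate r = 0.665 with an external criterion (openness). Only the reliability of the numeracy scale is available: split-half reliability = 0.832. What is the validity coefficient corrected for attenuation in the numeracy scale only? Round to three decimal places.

Single correction: r_c = r_obs / √r_xx = 0.665 / √0.832 = 0.665 / 0.9121 ≈ 0.729.

0.729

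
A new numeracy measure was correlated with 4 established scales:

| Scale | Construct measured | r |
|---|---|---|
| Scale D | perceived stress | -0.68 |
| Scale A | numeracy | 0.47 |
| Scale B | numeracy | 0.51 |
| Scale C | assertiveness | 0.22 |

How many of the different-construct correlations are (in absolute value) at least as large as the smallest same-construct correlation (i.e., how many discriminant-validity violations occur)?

1

Convergent (same construct = numeracy): Scale A, Scale B.
Smallest convergent = 0.47. Discriminant |r|: 0.68, 0.22; count ≥ 0.47 → 1.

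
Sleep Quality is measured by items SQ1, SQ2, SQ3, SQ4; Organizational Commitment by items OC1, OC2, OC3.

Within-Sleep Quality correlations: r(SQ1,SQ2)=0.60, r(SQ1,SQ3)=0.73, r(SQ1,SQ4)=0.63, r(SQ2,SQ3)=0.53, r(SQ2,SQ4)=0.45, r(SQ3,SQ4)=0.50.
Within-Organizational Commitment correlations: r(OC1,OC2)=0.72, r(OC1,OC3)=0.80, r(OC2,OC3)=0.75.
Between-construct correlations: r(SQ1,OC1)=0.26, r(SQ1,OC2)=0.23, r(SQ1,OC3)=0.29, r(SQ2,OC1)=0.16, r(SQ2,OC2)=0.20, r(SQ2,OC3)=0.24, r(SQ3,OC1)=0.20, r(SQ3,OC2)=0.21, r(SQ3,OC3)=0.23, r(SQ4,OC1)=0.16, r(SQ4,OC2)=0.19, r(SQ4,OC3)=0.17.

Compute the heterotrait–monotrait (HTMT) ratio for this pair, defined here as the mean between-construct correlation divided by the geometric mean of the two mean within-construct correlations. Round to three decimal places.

0.321

Between-construct mean = 2.54/12 = 0.2117.
Mean within-SQ = 3.44/6 = 0.5733; mean within-OC = 2.27/3 = 0.7567.
Geometric mean = √(0.5733 × 0.7567) = 0.6586.
HTMT = 0.2117 / 0.6586 = 0.321.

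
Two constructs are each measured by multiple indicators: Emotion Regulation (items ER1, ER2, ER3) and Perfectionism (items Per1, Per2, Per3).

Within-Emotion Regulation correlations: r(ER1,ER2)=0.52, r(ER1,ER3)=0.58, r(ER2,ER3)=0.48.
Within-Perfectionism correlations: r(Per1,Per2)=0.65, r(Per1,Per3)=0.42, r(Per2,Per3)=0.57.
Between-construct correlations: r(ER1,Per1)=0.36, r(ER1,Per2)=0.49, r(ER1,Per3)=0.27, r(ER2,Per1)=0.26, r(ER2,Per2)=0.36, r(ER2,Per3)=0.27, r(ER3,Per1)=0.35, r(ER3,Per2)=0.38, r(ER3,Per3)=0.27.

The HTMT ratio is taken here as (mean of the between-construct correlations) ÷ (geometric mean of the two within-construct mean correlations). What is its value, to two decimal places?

Between-construct mean = 3.01/9 = 0.3344.
Mean within-ER = 1.58/3 = 0.5267; mean within-Per = 1.64/3 = 0.5467.
Geometric mean = √(0.5267 × 0.5467) = 0.5366.
HTMT = 0.3344 / 0.5366 = 0.62.

0.62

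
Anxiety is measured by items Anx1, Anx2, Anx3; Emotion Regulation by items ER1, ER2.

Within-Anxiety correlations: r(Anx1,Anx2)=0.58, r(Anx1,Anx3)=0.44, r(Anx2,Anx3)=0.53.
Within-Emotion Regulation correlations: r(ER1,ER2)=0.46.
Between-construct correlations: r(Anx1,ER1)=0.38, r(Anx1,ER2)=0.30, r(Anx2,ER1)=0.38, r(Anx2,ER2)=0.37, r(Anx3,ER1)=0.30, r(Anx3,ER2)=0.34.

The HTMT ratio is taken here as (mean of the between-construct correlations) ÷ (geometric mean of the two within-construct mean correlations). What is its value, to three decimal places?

0.708

Mean between = 2.07/6 = 0.3450.
Mean within-Anx = 1.55/3 = 0.5167; mean within-ER = 0.46/1 = 0.4600.
Geometric mean = √(0.5167 × 0.4600) = 0.4875.
HTMT = 0.3450 / 0.4875 = 0.708.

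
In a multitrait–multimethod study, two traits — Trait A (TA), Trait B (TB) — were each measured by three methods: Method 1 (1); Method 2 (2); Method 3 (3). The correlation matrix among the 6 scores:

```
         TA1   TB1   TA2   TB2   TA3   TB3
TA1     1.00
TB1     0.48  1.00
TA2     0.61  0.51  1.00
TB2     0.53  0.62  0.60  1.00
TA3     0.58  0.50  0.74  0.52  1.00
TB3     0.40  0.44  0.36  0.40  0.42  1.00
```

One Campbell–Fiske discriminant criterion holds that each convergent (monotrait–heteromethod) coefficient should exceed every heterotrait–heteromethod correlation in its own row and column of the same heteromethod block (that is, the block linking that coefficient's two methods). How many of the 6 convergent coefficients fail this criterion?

Convergent coefficients and their comparison sets:
TA (methods 1·2): 0.61 vs {0.53, 0.51} → pass.
TA (methods 1·3): 0.58 vs {0.40, 0.50} → pass.
TA (methods 2·3): 0.74 vs {0.36, 0.52} → pass.
TB (methods 1·2): 0.62 vs {0.51, 0.53} → pass.
TB (methods 1·3): 0.44 vs {0.50, 0.40} → fail.
TB (methods 2·3): 0.40 vs {0.52, 0.36} → fail.
2 of 6 fail.

2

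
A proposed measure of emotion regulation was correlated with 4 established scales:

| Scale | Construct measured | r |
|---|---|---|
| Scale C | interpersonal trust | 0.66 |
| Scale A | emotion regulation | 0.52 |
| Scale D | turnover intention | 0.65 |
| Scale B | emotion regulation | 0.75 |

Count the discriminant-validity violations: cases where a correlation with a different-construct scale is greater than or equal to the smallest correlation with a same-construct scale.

2

Convergent (same construct = emotion regulation): Scale A, Scale B.
Smallest convergent = 0.52. Discriminant values: 0.66, 0.65; count ≥ 0.52 → 2.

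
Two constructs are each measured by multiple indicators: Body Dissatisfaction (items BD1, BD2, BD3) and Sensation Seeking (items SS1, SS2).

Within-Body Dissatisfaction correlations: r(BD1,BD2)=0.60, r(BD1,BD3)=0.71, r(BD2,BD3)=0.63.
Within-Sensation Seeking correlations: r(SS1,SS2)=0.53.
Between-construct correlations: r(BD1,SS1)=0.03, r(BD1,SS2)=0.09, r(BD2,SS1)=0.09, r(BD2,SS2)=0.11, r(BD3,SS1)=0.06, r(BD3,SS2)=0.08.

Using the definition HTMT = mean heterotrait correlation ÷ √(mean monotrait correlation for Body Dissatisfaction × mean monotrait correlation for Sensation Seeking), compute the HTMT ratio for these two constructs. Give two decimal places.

Mean between = 0.46/6 = 0.0767.
Mean within-BD = 1.94/3 = 0.6467; mean within-SS = 0.53/1 = 0.5300.
Geometric mean = √(0.6467 × 0.5300) = 0.5854.
HTMT = 0.0767 / 0.5854 = 0.13.

0.13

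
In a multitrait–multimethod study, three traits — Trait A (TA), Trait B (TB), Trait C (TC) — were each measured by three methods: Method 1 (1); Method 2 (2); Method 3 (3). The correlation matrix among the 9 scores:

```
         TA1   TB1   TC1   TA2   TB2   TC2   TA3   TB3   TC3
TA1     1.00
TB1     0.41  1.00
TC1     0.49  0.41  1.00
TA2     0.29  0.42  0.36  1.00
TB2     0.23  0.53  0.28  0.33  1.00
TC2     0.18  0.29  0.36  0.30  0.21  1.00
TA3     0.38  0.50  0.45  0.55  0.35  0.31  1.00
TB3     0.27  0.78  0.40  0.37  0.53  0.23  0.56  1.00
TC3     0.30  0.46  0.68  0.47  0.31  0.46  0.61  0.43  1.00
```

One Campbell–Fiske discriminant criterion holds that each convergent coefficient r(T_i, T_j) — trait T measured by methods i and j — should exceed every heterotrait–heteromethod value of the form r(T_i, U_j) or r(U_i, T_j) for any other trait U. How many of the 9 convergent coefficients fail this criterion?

4

Checking each validity diagonal entry against its comparison values:
TA (methods 1·2): 0.29 vs {0.23, 0.42, 0.18, 0.36} → fail.
TA (methods 1·3): 0.38 vs {0.27, 0.50, 0.30, 0.45} → fail.
TA (methods 2·3): 0.55 vs {0.37, 0.35, 0.47, 0.31} → pass.
TB (methods 1·2): 0.53 vs {0.42, 0.23, 0.29, 0.28} → pass.
TB (methods 1·3): 0.78 vs {0.50, 0.27, 0.46, 0.40} → pass.
TB (methods 2·3): 0.53 vs {0.35, 0.37, 0.31, 0.23} → pass.
TC (methods 1·2): 0.36 vs {0.36, 0.18, 0.28, 0.29} → fail.
TC (methods 1·3): 0.68 vs {0.45, 0.30, 0.40, 0.46} → pass.
TC (methods 2·3): 0.46 vs {0.31, 0.47, 0.23, 0.31} → fail.
4 of 9 fail.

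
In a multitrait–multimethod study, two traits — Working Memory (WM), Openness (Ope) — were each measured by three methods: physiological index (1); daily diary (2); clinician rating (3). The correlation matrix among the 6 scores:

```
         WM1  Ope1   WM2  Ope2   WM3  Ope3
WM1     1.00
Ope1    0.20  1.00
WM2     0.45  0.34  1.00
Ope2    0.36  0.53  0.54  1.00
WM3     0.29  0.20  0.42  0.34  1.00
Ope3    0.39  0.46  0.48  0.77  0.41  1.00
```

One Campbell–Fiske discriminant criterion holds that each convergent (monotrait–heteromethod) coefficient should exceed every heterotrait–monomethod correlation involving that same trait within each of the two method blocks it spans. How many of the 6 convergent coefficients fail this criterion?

4

Each convergent coefficient versus the relevant comparison correlations:
WM (methods 1·2): 0.45 vs {0.20, 0.54} → fail.
WM (methods 1·3): 0.29 vs {0.20, 0.41} → fail.
WM (methods 2·3): 0.42 vs {0.54, 0.41} → fail.
Ope (methods 1·2): 0.53 vs {0.20, 0.54} → fail.
Ope (methods 1·3): 0.46 vs {0.20, 0.41} → pass.
Ope (methods 2·3): 0.77 vs {0.54, 0.41} → pass.
4 of 6 fail.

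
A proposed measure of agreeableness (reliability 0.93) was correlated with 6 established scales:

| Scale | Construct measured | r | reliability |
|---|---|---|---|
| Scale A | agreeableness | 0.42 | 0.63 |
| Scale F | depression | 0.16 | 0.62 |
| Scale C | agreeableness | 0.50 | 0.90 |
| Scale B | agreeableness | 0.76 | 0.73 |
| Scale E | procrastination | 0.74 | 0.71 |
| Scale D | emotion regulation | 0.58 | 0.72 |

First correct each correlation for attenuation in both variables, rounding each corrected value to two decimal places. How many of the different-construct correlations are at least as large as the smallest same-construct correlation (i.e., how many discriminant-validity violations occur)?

Disattenuated r (r / √(r_scale · r_new)):
  Scale A (conv): 0.42 / √(0.63·0.93) = 0.55
  Scale F (disc): 0.16 / √(0.62·0.93) = 0.21
  Scale C (conv): 0.50 / √(0.90·0.93) = 0.55
  Scale B (conv): 0.76 / √(0.73·0.93) = 0.92
  Scale E (disc): 0.74 / √(0.71·0.93) = 0.91
  Scale D (disc): 0.58 / √(0.72·0.93) = 0.71
Smallest convergent = 0.55. Discriminant values: 0.21, 0.91, 0.71; count ≥ 0.55 → 2.

2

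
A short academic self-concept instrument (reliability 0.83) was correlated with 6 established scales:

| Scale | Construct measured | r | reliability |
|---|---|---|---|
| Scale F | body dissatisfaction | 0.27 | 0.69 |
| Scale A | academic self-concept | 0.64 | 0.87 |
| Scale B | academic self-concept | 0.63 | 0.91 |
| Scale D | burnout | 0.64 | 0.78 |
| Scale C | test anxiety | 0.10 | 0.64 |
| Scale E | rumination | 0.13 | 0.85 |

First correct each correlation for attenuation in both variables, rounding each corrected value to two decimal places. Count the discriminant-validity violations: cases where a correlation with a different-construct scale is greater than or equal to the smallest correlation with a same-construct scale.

Disattenuated r (r / √(r_scale · r_new)):
  Scale F (disc): 0.27 / √(0.69·0.83) = 0.36
  Scale A (conv): 0.64 / √(0.87·0.83) = 0.75
  Scale B (conv): 0.63 / √(0.91·0.83) = 0.72
  Scale D (disc): 0.64 / √(0.78·0.83) = 0.80
  Scale C (disc): 0.10 / √(0.64·0.83) = 0.14
  Scale E (disc): 0.13 / √(0.85·0.83) = 0.15
Smallest convergent = 0.72. Discriminant values: 0.36, 0.80, 0.14, 0.15; count ≥ 0.72 → 1.

1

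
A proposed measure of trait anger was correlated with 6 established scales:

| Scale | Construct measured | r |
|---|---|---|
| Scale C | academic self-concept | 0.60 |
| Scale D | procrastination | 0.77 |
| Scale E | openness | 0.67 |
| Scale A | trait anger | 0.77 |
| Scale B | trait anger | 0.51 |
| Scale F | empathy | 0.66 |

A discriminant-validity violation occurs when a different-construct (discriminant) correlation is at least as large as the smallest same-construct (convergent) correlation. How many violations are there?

4

Convergent (same construct = trait anger): Scale A, Scale B.
Smallest convergent = 0.51. Discriminant values: 0.60, 0.77, 0.67, 0.66; count ≥ 0.51 → 4.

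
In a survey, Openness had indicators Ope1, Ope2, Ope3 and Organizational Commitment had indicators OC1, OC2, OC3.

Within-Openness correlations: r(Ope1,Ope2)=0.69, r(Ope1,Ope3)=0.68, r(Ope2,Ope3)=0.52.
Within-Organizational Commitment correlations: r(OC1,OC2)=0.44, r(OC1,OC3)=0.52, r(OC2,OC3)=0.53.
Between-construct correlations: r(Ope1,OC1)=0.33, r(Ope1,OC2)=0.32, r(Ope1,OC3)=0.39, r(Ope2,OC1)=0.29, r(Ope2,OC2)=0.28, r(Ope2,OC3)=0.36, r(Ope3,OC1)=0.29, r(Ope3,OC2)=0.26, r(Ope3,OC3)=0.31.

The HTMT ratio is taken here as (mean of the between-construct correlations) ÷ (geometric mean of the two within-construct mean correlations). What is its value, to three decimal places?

0.562

Between-construct mean = 2.83/9 = 0.3144.
Mean within-Ope = 1.89/3 = 0.6300; mean within-OC = 1.49/3 = 0.4967.
Geometric mean = √(0.6300 × 0.4967) = 0.5594.
HTMT = 0.3144 / 0.5594 = 0.562.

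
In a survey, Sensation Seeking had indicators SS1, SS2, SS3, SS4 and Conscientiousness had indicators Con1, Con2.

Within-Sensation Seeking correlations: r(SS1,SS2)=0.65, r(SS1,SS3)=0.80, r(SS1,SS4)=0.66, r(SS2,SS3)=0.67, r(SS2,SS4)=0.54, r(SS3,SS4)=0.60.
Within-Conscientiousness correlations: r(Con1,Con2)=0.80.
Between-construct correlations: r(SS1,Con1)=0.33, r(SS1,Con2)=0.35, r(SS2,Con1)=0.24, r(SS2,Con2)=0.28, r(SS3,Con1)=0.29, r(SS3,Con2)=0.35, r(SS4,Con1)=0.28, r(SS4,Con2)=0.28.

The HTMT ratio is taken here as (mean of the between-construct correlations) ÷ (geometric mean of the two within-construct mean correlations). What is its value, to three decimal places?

Between-construct mean = 2.40/8 = 0.3000.
Mean within-SS = 3.92/6 = 0.6533; mean within-Con = 0.80/1 = 0.8000.
Geometric mean = √(0.6533 × 0.8000) = 0.7229.
HTMT = 0.3000 / 0.7229 = 0.415.

0.415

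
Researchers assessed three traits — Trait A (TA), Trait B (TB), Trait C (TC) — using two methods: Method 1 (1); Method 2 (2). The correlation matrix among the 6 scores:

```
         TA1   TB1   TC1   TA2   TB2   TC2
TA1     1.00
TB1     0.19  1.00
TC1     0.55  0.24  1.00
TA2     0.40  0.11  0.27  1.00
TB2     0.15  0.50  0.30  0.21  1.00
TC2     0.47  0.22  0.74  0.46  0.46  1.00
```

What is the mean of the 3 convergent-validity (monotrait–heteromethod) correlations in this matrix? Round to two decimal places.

Convergent values: 0.40, 0.50, 0.74; mean = 1.64/3 = 0.55.

0.55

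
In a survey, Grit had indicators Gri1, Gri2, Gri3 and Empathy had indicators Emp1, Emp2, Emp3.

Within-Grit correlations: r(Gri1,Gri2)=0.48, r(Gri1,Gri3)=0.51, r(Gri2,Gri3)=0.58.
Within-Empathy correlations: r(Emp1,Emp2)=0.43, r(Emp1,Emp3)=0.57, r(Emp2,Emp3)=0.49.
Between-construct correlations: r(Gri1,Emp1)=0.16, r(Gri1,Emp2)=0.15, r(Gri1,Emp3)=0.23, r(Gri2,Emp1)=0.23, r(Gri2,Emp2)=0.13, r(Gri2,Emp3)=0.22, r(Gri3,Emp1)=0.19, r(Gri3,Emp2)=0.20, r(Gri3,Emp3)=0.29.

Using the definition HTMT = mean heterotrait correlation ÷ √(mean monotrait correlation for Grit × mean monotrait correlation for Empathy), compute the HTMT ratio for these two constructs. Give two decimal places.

Mean heterotrait r = 1.80/9 = 0.2000.
Mean within-Gri = 1.57/3 = 0.5233; mean within-Emp = 1.49/3 = 0.4967.
Geometric mean = √(0.5233 × 0.4967) = 0.5098.
HTMT = 0.2000 / 0.5098 = 0.39.

0.39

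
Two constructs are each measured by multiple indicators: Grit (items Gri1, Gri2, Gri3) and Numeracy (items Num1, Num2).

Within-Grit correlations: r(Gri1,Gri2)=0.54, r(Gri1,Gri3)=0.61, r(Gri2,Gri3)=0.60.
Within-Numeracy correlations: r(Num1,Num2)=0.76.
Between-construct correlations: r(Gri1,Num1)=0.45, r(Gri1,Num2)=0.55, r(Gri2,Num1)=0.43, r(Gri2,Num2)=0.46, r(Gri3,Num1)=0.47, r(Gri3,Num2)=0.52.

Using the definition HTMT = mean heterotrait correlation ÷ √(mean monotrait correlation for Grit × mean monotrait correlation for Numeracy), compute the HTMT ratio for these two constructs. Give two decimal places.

0.72

Mean heterotrait r = 2.88/6 = 0.4800.
Mean within-Gri = 1.75/3 = 0.5833; mean within-Num = 0.76/1 = 0.7600.
Geometric mean = √(0.5833 × 0.7600) = 0.6658.
HTMT = 0.4800 / 0.6658 = 0.72.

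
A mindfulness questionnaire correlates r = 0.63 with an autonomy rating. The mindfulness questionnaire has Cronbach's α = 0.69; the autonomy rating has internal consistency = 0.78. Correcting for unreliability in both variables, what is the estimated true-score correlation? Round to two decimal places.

0.86

r_true = r_obs / √(r_xx · r_yy) = 0.63 / √(0.69 × 0.78) = 0.63 / √0.5382 = 0.63 / 0.7336 ≈ 0.86.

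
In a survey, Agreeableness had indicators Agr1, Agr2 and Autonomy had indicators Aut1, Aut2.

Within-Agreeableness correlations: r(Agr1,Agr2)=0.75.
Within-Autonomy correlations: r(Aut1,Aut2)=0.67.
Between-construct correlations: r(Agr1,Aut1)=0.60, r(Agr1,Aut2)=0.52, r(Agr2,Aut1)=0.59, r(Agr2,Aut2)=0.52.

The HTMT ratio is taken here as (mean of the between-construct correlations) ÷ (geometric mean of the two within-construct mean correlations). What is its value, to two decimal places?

Mean between = 2.23/4 = 0.5575.
Mean within-Agr = 0.75/1 = 0.7500; mean within-Aut = 0.67/1 = 0.6700.
Geometric mean = √(0.7500 × 0.6700) = 0.7089.
HTMT = 0.5575 / 0.7089 = 0.79.

0.79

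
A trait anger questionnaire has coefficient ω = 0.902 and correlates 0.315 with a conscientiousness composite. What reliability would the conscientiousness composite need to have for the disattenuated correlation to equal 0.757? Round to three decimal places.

r_true = r_obs / √(r_xx · r_yy) ⇒ 0.757 = 0.315 / √(0.902 · r_yy).
√(0.902 · r_yy) = 0.315 / 0.757 = 0.4161; 0.902 · r_yy = 0.1731; r_yy = 0.1731 / 0.902 ≈ 0.192.

0.192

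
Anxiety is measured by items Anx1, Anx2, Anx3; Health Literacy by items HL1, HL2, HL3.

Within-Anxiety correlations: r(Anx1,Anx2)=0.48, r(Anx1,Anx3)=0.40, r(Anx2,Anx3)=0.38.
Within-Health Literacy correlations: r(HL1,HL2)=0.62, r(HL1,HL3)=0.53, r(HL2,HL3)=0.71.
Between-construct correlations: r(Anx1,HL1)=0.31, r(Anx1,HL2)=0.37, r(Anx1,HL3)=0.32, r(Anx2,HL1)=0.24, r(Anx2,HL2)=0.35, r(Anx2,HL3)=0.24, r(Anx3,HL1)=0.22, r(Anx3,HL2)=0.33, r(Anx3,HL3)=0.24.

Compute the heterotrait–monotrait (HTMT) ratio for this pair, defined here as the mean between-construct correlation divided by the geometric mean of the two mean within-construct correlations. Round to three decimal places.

Between-construct mean = 2.62/9 = 0.2911.
Mean within-Anx = 1.26/3 = 0.4200; mean within-HL = 1.86/3 = 0.6200.
Geometric mean = √(0.4200 × 0.6200) = 0.5103.
HTMT = 0.2911 / 0.5103 = 0.570.

0.570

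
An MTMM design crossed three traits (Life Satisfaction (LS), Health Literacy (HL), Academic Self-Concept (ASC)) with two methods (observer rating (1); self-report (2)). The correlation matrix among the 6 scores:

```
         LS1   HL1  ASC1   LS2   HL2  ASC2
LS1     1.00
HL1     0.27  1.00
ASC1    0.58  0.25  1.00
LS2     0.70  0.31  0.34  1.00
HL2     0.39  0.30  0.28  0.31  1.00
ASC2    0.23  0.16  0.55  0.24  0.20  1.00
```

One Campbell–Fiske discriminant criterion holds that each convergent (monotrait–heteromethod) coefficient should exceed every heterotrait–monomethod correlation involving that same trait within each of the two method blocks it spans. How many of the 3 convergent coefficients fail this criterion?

Checking each validity diagonal entry against its comparison values:
LS (methods 1·2): 0.70 vs {0.27, 0.31, 0.58, 0.24} → pass.
HL (methods 1·2): 0.30 vs {0.27, 0.31, 0.25, 0.20} → fail.
ASC (methods 1·2): 0.55 vs {0.58, 0.24, 0.25, 0.20} → fail.
2 of 3 fail.

2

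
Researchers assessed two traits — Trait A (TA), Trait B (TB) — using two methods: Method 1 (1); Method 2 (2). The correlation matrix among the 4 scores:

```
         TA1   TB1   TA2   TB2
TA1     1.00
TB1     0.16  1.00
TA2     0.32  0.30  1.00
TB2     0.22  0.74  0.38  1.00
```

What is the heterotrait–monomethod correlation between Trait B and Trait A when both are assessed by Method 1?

Different traits, same method: r(TB1, TA1) = 0.16.

0.16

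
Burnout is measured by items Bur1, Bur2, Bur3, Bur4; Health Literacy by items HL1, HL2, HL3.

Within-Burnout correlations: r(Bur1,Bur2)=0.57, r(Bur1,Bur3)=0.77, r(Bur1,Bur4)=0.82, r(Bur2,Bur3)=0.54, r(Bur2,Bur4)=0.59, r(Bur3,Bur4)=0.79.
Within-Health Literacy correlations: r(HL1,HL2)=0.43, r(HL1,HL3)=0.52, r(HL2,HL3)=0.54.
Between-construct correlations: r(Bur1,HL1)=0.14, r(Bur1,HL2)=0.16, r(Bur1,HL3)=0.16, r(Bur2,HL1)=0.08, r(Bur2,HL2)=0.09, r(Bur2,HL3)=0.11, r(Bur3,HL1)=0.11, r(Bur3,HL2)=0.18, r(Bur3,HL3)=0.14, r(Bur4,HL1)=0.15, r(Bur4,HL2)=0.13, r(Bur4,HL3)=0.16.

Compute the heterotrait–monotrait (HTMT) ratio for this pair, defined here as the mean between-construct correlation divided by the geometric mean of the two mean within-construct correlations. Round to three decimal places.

Mean between = 1.61/12 = 0.1342.
Mean within-Bur = 4.08/6 = 0.6800; mean within-HL = 1.49/3 = 0.4967.
Geometric mean = √(0.6800 × 0.4967) = 0.5812.
HTMT = 0.1342 / 0.5812 = 0.231.

0.231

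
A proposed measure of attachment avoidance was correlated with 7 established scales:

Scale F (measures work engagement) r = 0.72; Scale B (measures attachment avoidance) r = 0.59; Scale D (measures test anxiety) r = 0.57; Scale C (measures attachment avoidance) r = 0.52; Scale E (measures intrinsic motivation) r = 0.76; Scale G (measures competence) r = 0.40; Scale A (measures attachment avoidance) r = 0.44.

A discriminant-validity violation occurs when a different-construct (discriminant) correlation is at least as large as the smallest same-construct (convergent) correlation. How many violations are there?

Convergent (same construct = attachment avoidance): Scale B, Scale C, Scale A.
Smallest convergent = 0.44. Discriminant values: 0.72, 0.57, 0.76, 0.40; count ≥ 0.44 → 3.

3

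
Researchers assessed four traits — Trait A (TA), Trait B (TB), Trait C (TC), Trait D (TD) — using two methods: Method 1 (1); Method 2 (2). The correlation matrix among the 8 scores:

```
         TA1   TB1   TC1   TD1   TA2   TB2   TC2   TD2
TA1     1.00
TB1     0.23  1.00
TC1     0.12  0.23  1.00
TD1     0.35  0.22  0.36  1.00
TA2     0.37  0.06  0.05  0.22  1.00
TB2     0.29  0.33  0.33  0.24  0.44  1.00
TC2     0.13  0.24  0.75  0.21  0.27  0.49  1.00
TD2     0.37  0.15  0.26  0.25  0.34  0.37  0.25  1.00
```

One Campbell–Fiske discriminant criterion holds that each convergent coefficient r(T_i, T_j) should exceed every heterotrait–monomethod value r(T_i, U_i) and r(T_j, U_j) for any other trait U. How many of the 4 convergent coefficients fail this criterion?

Convergent coefficients and their comparison sets:
TA (methods 1·2): 0.37 vs {0.23, 0.44, 0.12, 0.27, 0.35, 0.34} → fail.
TB (methods 1·2): 0.33 vs {0.23, 0.44, 0.23, 0.49, 0.22, 0.37} → fail.
TC (methods 1·2): 0.75 vs {0.12, 0.27, 0.23, 0.49, 0.36, 0.25} → pass.
TD (methods 1·2): 0.25 vs {0.35, 0.34, 0.22, 0.37, 0.36, 0.25} → fail.
3 of 4 fail.

3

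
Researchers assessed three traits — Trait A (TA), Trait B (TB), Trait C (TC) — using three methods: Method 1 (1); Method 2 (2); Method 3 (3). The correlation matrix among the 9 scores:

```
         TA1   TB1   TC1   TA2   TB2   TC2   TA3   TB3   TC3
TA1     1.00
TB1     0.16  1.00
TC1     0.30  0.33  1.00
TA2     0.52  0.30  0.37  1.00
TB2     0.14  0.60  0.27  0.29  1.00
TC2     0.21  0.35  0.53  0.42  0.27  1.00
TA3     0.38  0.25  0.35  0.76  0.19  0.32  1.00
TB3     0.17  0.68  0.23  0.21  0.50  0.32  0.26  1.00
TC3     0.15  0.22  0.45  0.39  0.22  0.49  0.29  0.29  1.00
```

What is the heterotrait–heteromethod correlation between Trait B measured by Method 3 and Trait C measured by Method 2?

0.32

Different traits and methods: r(TB3, TC2) = 0.32.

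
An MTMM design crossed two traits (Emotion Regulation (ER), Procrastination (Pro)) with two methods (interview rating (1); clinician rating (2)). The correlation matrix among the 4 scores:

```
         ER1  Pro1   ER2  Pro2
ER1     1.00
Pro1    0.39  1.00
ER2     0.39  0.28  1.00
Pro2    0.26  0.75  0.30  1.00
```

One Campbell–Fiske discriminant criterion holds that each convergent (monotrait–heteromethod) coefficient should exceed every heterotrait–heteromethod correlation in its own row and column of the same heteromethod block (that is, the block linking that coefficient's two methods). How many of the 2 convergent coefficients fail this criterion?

0

Convergent coefficients and their comparison sets:
ER (methods 1·2): 0.39 vs {0.26, 0.28} → pass.
Pro (methods 1·2): 0.75 vs {0.28, 0.26} → pass.
0 of 2 fail.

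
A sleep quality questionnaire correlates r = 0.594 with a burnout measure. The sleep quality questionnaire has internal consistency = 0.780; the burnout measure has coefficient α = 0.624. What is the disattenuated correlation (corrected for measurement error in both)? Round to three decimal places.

r_true = r_obs / √(r_xx · r_yy) = 0.594 / √(0.780 × 0.624) = 0.594 / √0.486720 = 0.594 / 0.6977 ≈ 0.851.

0.851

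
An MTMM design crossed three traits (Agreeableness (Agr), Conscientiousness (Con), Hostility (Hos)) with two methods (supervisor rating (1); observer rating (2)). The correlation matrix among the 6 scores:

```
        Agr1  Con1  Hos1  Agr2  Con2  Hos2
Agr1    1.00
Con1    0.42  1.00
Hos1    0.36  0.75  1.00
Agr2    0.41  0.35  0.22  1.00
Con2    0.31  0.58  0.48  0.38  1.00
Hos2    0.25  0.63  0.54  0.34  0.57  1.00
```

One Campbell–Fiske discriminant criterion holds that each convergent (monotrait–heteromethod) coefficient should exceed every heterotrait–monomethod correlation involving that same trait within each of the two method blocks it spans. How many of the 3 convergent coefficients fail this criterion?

Checking each validity diagonal entry against its comparison values:
Agr (methods 1·2): 0.41 vs {0.42, 0.38, 0.36, 0.34} → fail.
Con (methods 1·2): 0.58 vs {0.42, 0.38, 0.75, 0.57} → fail.
Hos (methods 1·2): 0.54 vs {0.36, 0.34, 0.75, 0.57} → fail.
3 of 3 fail.

3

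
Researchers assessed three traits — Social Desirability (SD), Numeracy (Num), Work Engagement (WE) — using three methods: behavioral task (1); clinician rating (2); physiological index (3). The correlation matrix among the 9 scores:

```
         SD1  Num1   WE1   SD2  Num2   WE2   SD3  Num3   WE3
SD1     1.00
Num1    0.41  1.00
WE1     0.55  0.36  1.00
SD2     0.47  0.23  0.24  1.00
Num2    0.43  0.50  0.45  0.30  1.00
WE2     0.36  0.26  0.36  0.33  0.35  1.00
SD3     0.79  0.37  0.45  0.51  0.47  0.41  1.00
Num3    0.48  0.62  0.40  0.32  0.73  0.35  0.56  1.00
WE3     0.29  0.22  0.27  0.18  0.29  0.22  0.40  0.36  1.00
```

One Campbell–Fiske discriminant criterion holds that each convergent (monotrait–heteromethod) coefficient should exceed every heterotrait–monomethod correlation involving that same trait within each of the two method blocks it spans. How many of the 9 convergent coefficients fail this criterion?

Checking each validity diagonal entry against its comparison values:
SD (methods 1·2): 0.47 vs {0.41, 0.30, 0.55, 0.33} → fail.
SD (methods 1·3): 0.79 vs {0.41, 0.56, 0.55, 0.40} → pass.
SD (methods 2·3): 0.51 vs {0.30, 0.56, 0.33, 0.40} → fail.
Num (methods 1·2): 0.50 vs {0.41, 0.30, 0.36, 0.35} → pass.
Num (methods 1·3): 0.62 vs {0.41, 0.56, 0.36, 0.36} → pass.
Num (methods 2·3): 0.73 vs {0.30, 0.56, 0.35, 0.36} → pass.
WE (methods 1·2): 0.36 vs {0.55, 0.33, 0.36, 0.35} → fail.
WE (methods 1·3): 0.27 vs {0.55, 0.40, 0.36, 0.36} → fail.
WE (methods 2·3): 0.22 vs {0.33, 0.40, 0.35, 0.36} → fail.
5 of 9 fail.

5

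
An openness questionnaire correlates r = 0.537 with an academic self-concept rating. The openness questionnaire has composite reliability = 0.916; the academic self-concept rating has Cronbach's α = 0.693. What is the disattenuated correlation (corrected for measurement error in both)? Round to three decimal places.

r_true = r_obs / √(r_xx · r_yy) = 0.537 / √(0.916 × 0.693) = 0.537 / √0.634788 = 0.537 / 0.7967 ≈ 0.674.

0.674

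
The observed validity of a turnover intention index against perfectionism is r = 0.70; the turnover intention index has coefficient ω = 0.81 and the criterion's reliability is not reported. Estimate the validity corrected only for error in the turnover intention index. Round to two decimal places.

0.78

Single correction: r_c = r_obs / √r_xx = 0.70 / √0.81 = 0.70 / 0.9000 ≈ 0.78.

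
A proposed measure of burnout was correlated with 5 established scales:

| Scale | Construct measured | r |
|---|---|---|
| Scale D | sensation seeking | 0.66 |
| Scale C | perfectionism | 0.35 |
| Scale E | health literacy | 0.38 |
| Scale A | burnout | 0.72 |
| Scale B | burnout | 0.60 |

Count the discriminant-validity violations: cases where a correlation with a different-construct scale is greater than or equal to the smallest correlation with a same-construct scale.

Convergent (same construct = burnout): Scale A, Scale B.
Smallest convergent = 0.60. Discriminant values: 0.66, 0.35, 0.38; count ≥ 0.60 → 1.

1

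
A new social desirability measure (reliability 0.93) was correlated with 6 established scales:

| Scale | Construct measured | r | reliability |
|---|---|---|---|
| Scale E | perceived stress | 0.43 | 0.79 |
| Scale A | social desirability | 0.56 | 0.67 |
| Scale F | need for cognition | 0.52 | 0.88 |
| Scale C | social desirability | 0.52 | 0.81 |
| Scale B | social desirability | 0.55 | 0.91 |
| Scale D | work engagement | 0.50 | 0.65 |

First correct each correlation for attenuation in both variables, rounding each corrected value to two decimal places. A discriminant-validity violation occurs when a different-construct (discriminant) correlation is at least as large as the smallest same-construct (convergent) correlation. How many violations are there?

Disattenuated r (r / √(r_scale · r_new)):
  Scale E (disc): 0.43 / √(0.79·0.93) = 0.50
  Scale A (conv): 0.56 / √(0.67·0.93) = 0.71
  Scale F (disc): 0.52 / √(0.88·0.93) = 0.57
  Scale C (conv): 0.52 / √(0.81·0.93) = 0.60
  Scale B (conv): 0.55 / √(0.91·0.93) = 0.60
  Scale D (disc): 0.50 / √(0.65·0.93) = 0.64
Smallest convergent = 0.60. Discriminant values: 0.50, 0.57, 0.64; count ≥ 0.60 → 1.

1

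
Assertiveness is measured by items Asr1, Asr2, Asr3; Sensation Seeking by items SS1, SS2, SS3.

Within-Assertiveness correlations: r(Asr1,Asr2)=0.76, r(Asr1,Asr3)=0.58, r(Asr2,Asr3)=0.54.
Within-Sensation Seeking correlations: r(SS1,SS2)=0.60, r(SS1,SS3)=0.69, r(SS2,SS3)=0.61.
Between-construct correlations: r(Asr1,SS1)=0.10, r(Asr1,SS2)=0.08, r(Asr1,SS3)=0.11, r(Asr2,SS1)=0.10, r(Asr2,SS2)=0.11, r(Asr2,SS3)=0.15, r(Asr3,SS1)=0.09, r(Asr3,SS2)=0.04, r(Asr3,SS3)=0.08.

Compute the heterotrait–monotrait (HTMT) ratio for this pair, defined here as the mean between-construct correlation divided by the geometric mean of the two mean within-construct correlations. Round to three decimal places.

Between-construct mean = 0.86/9 = 0.0956.
Mean within-Asr = 1.88/3 = 0.6267; mean within-SS = 1.90/3 = 0.6333.
Geometric mean = √(0.6267 × 0.6333) = 0.6300.
HTMT = 0.0956 / 0.6300 = 0.152.

0.152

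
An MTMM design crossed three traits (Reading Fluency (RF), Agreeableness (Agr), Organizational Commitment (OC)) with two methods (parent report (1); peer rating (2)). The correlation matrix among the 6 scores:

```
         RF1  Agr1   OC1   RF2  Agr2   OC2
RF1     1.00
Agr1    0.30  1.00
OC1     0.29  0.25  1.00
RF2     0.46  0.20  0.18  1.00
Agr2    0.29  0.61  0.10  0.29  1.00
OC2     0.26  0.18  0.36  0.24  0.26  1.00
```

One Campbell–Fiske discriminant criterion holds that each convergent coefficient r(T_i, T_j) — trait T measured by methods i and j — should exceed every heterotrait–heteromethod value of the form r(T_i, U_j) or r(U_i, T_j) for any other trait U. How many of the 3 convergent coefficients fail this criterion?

Checking each validity diagonal entry against its comparison values:
RF (methods 1·2): 0.46 vs {0.29, 0.20, 0.26, 0.18} → pass.
Agr (methods 1·2): 0.61 vs {0.20, 0.29, 0.18, 0.10} → pass.
OC (methods 1·2): 0.36 vs {0.18, 0.26, 0.10, 0.18} → pass.
0 of 3 fail.

0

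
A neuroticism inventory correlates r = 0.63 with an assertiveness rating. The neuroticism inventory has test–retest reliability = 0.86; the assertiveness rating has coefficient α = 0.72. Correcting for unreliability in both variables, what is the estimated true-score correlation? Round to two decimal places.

0.80

r_true = r_obs / √(r_xx · r_yy) = 0.63 / √(0.86 × 0.72) = 0.63 / √0.6192 = 0.63 / 0.7869 ≈ 0.80.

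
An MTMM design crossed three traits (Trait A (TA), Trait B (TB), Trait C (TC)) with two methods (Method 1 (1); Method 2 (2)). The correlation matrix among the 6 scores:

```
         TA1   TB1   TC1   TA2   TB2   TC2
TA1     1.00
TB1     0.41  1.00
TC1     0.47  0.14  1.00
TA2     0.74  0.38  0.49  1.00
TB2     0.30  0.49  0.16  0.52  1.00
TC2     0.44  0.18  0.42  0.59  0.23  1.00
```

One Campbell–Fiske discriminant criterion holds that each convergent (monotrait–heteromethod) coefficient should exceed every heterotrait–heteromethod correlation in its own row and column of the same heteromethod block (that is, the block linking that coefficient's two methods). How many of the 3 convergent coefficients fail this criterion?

1

Checking each validity diagonal entry against its comparison values:
TA (methods 1·2): 0.74 vs {0.30, 0.38, 0.44, 0.49} → pass.
TB (methods 1·2): 0.49 vs {0.38, 0.30, 0.18, 0.16} → pass.
TC (methods 1·2): 0.42 vs {0.49, 0.44, 0.16, 0.18} → fail.
1 of 3 fail.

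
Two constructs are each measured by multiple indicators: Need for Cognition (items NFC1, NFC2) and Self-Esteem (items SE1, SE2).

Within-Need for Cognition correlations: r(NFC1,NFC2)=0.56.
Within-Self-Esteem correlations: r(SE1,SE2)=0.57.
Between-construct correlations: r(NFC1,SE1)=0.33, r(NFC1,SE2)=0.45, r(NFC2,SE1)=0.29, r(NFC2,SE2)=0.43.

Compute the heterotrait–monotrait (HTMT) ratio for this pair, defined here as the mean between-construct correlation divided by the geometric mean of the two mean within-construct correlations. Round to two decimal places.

Mean heterotrait r = 1.50/4 = 0.3750.
Mean within-NFC = 0.56/1 = 0.5600; mean within-SE = 0.57/1 = 0.5700.
Geometric mean = √(0.5600 × 0.5700) = 0.5650.
HTMT = 0.3750 / 0.5650 = 0.66.

0.66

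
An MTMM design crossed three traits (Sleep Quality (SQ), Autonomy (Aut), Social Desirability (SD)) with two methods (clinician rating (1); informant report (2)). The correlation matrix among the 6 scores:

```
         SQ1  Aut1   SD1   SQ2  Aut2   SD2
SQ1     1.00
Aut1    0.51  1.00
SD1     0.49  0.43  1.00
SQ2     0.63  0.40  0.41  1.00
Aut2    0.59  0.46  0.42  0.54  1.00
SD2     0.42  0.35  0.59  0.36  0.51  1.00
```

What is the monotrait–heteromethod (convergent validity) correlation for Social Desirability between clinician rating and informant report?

0.59

Same trait (SD), different methods: r(SD1, SD2) = 0.59.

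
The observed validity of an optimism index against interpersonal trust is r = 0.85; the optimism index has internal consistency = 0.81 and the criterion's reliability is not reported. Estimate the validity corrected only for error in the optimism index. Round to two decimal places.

Single correction: r_c = r_obs / √r_xx = 0.85 / √0.81 = 0.85 / 0.9000 ≈ 0.94.

0.94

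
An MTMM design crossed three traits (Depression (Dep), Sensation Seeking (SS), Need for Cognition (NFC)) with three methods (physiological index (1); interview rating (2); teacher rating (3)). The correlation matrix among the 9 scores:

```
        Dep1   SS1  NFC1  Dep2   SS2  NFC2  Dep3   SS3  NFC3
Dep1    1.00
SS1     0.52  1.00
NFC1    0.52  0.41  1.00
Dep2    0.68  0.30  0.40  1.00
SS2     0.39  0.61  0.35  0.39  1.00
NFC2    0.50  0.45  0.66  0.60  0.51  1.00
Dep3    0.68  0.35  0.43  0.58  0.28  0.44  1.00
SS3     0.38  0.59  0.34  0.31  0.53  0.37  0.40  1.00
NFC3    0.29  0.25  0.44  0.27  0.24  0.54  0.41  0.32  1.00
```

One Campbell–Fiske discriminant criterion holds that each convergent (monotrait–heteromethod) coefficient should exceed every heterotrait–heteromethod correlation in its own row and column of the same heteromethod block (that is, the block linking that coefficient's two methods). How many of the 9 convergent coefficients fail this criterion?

0

Convergent coefficients and their comparison sets:
Dep (methods 1·2): 0.68 vs {0.39, 0.30, 0.50, 0.40} → pass.
Dep (methods 1·3): 0.68 vs {0.38, 0.35, 0.29, 0.43} → pass.
Dep (methods 2·3): 0.58 vs {0.31, 0.28, 0.27, 0.44} → pass.
SS (methods 1·2): 0.61 vs {0.30, 0.39, 0.45, 0.35} → pass.
SS (methods 1·3): 0.59 vs {0.35, 0.38, 0.25, 0.34} → pass.
SS (methods 2·3): 0.53 vs {0.28, 0.31, 0.24, 0.37} → pass.
NFC (methods 1·2): 0.66 vs {0.40, 0.50, 0.35, 0.45} → pass.
NFC (methods 1·3): 0.44 vs {0.43, 0.29, 0.34, 0.25} → pass.
NFC (methods 2·3): 0.54 vs {0.44, 0.27, 0.37, 0.24} → pass.
0 of 9 fail.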